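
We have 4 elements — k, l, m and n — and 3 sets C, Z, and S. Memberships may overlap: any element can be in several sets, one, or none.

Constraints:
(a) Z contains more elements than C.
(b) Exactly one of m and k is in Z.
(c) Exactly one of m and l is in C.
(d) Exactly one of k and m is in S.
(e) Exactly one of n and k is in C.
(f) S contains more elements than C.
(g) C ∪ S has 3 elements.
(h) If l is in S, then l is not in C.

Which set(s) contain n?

n: C, S, Z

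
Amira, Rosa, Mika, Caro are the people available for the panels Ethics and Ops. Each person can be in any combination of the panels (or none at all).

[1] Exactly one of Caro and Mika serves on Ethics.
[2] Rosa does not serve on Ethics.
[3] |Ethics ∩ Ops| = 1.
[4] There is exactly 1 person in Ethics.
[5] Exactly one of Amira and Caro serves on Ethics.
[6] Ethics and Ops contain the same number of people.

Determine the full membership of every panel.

Ethics = {Caro}; Ops = {Caro}

From (2): Rosa ∉ Ethics.
Suppose Amira ∈ Ethics: no assignment then satisfies all the clues, so Amira ∉ Ethics.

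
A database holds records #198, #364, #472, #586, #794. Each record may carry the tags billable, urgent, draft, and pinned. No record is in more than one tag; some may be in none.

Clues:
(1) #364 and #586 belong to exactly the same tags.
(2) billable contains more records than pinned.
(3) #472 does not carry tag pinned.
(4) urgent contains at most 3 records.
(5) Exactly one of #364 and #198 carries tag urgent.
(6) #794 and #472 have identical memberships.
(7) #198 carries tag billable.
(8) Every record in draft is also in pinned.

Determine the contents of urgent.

urgent = {#364, #586}

From (3): #472 ∉ pinned.
From (7): #198 ∈ billable.
(5) (exactly one): #364 ∈ urgent.
(6): #794 matches #472: #794 ∉ pinned.
(8) contrapositive: #472 ∉ draft.
(8) contrapositive: #794 ∉ draft.
(1): #586 matches #364: #586 ∉ billable.
(1): #586 matches #364: #586 ∈ urgent.
Suppose #472 ∈ urgent: no assignment then satisfies all the clues, so #472 ∉ urgent.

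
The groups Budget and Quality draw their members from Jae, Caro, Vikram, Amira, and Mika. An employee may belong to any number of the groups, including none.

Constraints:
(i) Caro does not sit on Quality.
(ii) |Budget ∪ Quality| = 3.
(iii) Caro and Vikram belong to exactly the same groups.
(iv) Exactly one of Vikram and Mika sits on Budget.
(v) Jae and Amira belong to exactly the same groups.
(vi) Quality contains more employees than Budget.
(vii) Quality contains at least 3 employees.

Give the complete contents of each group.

Budget = {Mika}; Quality = {Amira, Jae, Mika}

From (i): Caro ∉ Quality.
(iii): Vikram matches Caro: Vikram ∉ Quality.
(vii): only 3 candidates remain for Quality, so all are in.
Suppose Jae ∈ Budget: no assignment then satisfies all the clues, so Jae ∉ Budget.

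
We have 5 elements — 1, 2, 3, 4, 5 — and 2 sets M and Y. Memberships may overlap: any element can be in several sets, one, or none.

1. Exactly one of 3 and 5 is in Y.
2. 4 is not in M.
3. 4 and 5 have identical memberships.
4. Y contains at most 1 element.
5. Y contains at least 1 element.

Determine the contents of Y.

Y = {3}

From (2): 4 ∉ M.
(3): 5 matches 4: 5 ∉ M.
Suppose 1 ∈ Y: no assignment then satisfies all the clues, so 1 ∉ Y.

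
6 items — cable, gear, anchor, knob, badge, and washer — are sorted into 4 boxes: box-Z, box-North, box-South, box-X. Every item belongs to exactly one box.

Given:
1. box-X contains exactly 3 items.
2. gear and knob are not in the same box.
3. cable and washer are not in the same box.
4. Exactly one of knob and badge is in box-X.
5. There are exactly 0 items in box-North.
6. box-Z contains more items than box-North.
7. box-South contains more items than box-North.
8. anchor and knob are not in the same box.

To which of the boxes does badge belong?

badge: box-X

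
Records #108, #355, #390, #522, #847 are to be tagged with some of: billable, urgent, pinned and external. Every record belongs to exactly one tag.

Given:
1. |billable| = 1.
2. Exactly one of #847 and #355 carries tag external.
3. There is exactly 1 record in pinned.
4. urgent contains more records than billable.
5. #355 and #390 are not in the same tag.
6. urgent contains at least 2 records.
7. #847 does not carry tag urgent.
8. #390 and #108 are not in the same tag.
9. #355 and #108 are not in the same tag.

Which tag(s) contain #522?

#522: urgent

From (7): #847 ∉ urgent.
Suppose #522 ∈ billable: no assignment then satisfies all the clues, so #522 ∉ billable.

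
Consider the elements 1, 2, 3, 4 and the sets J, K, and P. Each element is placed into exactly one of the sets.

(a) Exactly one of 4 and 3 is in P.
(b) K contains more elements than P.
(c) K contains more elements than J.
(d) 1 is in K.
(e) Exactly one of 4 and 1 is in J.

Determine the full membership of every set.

From (d): 1 ∈ K.
(e) (exactly one): 4 ∈ J.
(a) (exactly one): 3 ∈ P.
Suppose 2 ∈ J: no assignment then satisfies all the clues, so 2 ∉ J.

J = {4}; K = {1, 2}; P = {3}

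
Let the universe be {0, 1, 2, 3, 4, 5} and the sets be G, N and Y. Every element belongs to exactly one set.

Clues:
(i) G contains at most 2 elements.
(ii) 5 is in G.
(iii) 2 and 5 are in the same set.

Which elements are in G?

From (ii): 5 ∈ G.
(iii): 2 matches 5: 2 ∈ G.
(i): G already has 2, so the rest are out.

G = {2, 5}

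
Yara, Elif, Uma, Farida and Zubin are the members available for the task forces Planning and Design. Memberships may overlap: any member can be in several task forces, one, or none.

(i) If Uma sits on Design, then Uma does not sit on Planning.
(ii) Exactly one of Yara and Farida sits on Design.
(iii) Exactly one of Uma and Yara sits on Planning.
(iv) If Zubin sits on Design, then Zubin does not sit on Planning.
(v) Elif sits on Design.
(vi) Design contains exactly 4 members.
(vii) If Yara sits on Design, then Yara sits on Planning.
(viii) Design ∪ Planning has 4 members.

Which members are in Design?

Design = {Elif, Uma, Yara, Zubin}

From (v): Elif ∈ Design.
Suppose Yara ∉ Design: no assignment then satisfies all the clues, so Yara ∈ Design.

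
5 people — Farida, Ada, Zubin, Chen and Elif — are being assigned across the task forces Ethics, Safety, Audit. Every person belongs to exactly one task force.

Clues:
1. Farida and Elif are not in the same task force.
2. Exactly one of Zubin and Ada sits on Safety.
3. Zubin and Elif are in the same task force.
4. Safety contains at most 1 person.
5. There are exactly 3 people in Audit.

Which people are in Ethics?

Ethics = {Farida}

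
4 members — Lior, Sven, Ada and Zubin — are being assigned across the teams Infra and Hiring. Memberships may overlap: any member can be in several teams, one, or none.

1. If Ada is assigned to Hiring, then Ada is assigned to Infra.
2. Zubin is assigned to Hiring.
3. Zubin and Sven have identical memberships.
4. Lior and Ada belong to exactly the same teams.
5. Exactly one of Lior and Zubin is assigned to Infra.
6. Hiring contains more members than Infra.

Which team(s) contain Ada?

Ada: Hiring, Infra

From (2): Zubin ∈ Hiring.
(3): Sven matches Zubin: Sven ∈ Hiring.
Suppose Ada ∉ Infra: no assignment then satisfies all the clues, so Ada ∈ Infra.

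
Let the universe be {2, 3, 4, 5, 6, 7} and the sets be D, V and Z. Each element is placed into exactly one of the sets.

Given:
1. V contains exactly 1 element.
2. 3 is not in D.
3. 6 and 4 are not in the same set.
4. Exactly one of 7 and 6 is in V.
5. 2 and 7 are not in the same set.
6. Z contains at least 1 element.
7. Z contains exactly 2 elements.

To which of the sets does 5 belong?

From (2): 3 ∉ D.
Suppose 5 ∉ D: no assignment then satisfies all the clues, so 5 ∈ D.

5: D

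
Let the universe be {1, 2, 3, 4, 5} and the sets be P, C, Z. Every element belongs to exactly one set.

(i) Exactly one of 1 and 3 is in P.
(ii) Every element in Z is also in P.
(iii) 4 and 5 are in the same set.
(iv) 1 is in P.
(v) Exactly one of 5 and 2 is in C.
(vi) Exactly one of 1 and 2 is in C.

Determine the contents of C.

C = {2, 3}

From (iv): 1 ∈ P.
(i) (exactly one): 3 ∉ P.
(ii) contrapositive: 3 ∉ Z.
(vi) (exactly one): 2 ∈ C.
Only one set left: 3 ∈ C.
(v) (exactly one): 5 ∉ C.
(iii): 4 matches 5: 4 ∉ C.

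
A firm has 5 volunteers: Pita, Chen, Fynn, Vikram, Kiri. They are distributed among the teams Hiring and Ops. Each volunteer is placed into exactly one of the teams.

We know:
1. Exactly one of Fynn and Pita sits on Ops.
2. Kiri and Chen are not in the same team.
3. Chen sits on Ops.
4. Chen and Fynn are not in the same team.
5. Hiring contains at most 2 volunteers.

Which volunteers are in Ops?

From (3): Chen ∈ Ops.
(2): Kiri ∉ Ops.
(4): Fynn ∉ Ops.
Only one team left: Fynn ∈ Hiring.
Only one team left: Kiri ∈ Hiring.
(1) (exactly one): Pita ∈ Ops.
(5): Hiring already has 2, so the rest are out.
Only one team left: Vikram ∈ Ops.

Ops = {Chen, Pita, Vikram}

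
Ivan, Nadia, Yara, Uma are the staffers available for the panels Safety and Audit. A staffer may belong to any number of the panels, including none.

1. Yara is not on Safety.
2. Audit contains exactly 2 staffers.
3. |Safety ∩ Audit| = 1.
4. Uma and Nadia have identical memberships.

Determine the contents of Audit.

Audit = {Ivan, Yara}

From (1): Yara ∉ Safety.
Suppose Ivan ∉ Audit: no assignment then satisfies all the clues, so Ivan ∈ Audit.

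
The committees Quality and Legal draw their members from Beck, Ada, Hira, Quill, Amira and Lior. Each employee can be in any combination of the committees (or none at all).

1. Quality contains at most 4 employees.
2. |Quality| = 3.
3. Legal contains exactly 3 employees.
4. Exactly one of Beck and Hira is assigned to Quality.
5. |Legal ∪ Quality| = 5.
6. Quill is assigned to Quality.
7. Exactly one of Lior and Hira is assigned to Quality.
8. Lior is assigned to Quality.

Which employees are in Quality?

From (6): Quill ∈ Quality.
From (8): Lior ∈ Quality.
(7) (exactly one): Hira ∉ Quality.
(4) (exactly one): Beck ∈ Quality.
(2): Quality already has 3, so the rest are out.

Quality = {Beck, Lior, Quill}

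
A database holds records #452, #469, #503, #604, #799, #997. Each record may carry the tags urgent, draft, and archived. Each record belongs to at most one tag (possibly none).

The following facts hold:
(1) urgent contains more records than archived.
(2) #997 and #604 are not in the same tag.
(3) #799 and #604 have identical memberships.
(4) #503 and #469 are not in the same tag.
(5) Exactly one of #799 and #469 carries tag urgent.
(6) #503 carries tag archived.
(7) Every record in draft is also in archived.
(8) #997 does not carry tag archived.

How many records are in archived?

From (6): #503 ∈ archived.
From (8): #997 ∉ archived.
(4): #469 ∉ archived.
(7) contrapositive: #469 ∉ draft.
(7) contrapositive: #997 ∉ draft.
Suppose #452 ∈ draft: no assignment then satisfies all the clues, so #452 ∉ draft.

1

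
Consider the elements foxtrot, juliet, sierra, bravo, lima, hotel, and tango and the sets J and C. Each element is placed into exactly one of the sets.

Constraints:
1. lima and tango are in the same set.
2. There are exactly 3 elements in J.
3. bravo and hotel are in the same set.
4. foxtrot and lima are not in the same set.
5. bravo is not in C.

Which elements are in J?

J = {bravo, foxtrot, hotel}

From (5): bravo ∉ C.
(3): hotel matches bravo: hotel ∉ C.
Only one set left: bravo ∈ J.
Only one set left: hotel ∈ J.
Suppose foxtrot ∉ J: no assignment then satisfies all the clues, so foxtrot ∈ J.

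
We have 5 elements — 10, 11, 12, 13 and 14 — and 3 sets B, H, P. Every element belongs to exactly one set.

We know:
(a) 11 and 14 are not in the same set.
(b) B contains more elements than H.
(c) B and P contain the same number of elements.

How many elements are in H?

1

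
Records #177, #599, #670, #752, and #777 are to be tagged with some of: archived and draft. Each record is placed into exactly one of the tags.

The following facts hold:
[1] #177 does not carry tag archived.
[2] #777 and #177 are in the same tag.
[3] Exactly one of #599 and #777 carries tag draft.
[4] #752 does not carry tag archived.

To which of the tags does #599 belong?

#599: archived

From (1): #177 ∉ archived.
From (4): #752 ∉ archived.
(2): #777 matches #177: #777 ∉ archived.
Only one tag left: #177 ∈ draft.
Only one tag left: #752 ∈ draft.
Only one tag left: #777 ∈ draft.
(3) (exactly one): #599 ∉ draft.
Only one tag left: #599 ∈ archived.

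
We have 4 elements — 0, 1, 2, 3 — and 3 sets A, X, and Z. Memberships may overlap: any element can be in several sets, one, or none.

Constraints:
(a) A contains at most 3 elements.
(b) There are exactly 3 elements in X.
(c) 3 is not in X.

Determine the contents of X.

X = {0, 1, 2}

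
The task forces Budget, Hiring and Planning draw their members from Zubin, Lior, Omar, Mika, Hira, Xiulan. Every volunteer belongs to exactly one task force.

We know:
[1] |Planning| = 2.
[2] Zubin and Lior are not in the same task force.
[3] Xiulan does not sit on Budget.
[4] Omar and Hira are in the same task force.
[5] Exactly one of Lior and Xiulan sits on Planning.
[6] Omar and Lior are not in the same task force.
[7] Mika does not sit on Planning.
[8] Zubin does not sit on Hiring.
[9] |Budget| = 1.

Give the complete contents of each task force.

Budget = {Lior}; Hiring = {Hira, Mika, Omar}; Planning = {Xiulan, Zubin}

From (3): Xiulan ∉ Budget.
From (7): Mika ∉ Planning.
From (8): Zubin ∉ Hiring.
Suppose Zubin ∈ Budget: no assignment then satisfies all the clues, so Zubin ∉ Budget.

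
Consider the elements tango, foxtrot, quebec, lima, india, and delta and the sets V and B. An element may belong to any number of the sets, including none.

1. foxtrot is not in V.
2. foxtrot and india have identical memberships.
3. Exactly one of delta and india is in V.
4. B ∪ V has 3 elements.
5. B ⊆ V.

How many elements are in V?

3

From (1): foxtrot ∉ V.
(2): india matches foxtrot: india ∉ V.
(3) (exactly one): delta ∈ V.
(5) contrapositive: foxtrot ∉ B.
(5) contrapositive: india ∉ B.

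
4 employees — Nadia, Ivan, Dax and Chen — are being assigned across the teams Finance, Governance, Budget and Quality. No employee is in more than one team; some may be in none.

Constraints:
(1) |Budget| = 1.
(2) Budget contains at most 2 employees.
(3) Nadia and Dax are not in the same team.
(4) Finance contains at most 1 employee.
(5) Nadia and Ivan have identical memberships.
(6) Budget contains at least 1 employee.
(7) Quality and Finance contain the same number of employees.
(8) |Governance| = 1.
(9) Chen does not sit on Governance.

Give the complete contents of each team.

From (9): Chen ∉ Governance.
Suppose Nadia ∈ Finance: no assignment then satisfies all the clues, so Nadia ∉ Finance.

Finance = {}; Governance = {Dax}; Budget = {Chen}; Quality = {}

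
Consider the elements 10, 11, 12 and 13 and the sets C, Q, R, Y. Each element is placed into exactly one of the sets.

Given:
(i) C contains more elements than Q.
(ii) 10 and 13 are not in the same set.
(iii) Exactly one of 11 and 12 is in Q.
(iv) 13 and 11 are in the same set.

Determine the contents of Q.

Q = {12}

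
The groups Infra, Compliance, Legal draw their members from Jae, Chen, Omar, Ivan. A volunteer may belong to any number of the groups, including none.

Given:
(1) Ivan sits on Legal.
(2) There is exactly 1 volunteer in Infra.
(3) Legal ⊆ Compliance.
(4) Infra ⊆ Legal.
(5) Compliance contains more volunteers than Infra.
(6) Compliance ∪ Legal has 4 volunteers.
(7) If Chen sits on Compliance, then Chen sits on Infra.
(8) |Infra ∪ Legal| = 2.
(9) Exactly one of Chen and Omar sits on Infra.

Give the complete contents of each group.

Infra = {Chen}; Compliance = {Chen, Ivan, Jae, Omar}; Legal = {Chen, Ivan}

From (1): Ivan ∈ Legal.
(3) with Ivan ∈ Legal: Ivan ∈ Compliance.
Suppose Jae ∈ Infra: no assignment then satisfies all the clues, so Jae ∉ Infra.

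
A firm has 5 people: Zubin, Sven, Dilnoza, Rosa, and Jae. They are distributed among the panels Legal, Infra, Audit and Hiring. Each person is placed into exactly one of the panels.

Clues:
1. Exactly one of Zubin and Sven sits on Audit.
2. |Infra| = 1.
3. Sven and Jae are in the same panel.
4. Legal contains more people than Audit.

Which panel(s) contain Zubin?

Zubin: Audit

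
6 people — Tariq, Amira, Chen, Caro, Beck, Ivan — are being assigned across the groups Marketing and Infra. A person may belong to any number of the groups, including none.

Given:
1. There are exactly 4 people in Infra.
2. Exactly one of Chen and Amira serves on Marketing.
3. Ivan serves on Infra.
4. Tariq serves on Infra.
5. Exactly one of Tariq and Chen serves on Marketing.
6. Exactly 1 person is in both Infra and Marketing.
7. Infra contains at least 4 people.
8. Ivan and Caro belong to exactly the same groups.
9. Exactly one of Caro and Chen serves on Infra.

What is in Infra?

Infra = {Beck, Caro, Ivan, Tariq}

From (3): Ivan ∈ Infra.
From (4): Tariq ∈ Infra.
(8): Caro matches Ivan: Caro ∈ Infra.
(9) (exactly one): Chen ∉ Infra.
Suppose Amira ∈ Infra: no assignment then satisfies all the clues, so Amira ∉ Infra.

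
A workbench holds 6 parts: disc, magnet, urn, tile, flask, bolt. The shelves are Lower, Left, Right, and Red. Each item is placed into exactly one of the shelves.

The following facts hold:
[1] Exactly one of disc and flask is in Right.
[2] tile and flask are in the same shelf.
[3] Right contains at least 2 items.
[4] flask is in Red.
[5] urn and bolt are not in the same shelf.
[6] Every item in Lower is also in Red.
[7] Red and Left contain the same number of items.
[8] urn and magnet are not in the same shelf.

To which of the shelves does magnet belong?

magnet: Left

From (4): flask ∈ Red.
(1) (exactly one): disc ∈ Right.
(2): tile matches flask: tile ∉ Lower.
(2): tile matches flask: tile ∉ Left.
(2): tile matches flask: tile ∉ Right.
(2): tile matches flask: tile ∈ Red.
Suppose magnet ∈ Lower: no assignment then satisfies all the clues, so magnet ∉ Lower.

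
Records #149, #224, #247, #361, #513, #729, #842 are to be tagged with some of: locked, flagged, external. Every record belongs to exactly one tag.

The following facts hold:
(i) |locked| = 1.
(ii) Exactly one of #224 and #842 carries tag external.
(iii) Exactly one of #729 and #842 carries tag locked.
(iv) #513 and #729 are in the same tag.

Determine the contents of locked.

locked = {#842}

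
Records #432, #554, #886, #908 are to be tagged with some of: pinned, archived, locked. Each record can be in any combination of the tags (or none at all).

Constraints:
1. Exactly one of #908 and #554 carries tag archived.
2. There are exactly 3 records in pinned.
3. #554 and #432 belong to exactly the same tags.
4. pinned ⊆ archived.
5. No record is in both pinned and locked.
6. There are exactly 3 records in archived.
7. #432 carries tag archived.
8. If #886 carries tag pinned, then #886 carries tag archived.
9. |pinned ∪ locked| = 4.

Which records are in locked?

locked = {#908}

From (7): #432 ∈ archived.
(3): #554 matches #432: #554 ∈ archived.
(1) (exactly one): #908 ∉ archived.
(4) contrapositive: #908 ∉ pinned.
(6): only 3 candidates remain for archived, so all are in.
(2): only 3 candidates remain for pinned, so all are in.
(5) (disjoint): #432 ∉ locked.
(5) (disjoint): #554 ∉ locked.
(5) (disjoint): #886 ∉ locked.
Suppose #908 ∉ locked: no assignment then satisfies all the clues, so #908 ∈ locked.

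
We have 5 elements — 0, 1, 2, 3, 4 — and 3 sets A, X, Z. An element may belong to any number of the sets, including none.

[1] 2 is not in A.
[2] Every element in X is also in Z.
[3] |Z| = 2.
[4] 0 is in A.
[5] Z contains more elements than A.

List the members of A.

A = {0}

From (1): 2 ∉ A.
From (4): 0 ∈ A.
Suppose 1 ∈ A: no assignment then satisfies all the clues, so 1 ∉ A.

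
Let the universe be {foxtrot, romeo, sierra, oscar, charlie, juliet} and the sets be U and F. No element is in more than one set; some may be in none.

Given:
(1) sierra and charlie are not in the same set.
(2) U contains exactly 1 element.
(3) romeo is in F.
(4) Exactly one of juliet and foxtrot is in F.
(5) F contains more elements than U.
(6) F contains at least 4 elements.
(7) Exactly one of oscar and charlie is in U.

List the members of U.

U = {charlie}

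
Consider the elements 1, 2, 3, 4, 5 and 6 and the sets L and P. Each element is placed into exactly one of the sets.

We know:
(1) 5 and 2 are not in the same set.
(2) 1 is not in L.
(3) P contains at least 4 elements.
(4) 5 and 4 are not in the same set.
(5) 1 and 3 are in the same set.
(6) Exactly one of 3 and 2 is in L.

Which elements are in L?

L = {2, 4}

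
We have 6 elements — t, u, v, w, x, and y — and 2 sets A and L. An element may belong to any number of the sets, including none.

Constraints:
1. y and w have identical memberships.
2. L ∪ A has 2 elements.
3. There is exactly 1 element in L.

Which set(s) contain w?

w: none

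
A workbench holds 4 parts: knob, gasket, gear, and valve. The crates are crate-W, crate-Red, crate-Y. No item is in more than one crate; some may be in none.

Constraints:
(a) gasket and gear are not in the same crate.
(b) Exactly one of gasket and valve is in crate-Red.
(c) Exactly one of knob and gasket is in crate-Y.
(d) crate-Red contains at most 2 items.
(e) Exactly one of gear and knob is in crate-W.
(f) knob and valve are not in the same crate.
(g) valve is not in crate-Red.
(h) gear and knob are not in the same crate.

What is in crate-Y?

From (g): valve ∉ crate-Red.
(b) (exactly one): gasket ∈ crate-Red.
(c) (exactly one): knob ∈ crate-Y.
(e) (exactly one): gear ∈ crate-W.
(f): valve ∉ crate-Y.

crate-Y = {knob}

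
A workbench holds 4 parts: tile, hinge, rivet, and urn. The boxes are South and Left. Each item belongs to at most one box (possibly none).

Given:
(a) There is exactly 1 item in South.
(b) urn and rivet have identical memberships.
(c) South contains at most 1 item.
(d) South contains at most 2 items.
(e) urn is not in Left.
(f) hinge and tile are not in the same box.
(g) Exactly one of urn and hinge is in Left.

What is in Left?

From (e): urn ∉ Left.
(b): rivet matches urn: rivet ∉ Left.
(g) (exactly one): hinge ∈ Left.
(f): tile ∉ Left.

Left = {hinge}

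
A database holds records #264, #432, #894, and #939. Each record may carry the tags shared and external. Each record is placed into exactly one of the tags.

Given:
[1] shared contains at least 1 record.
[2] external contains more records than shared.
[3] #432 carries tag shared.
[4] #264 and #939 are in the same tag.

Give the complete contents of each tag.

From (3): #432 ∈ shared.
Suppose #264 ∈ shared: no assignment then satisfies all the clues, so #264 ∉ shared.

shared = {#432}; external = {#264, #894, #939}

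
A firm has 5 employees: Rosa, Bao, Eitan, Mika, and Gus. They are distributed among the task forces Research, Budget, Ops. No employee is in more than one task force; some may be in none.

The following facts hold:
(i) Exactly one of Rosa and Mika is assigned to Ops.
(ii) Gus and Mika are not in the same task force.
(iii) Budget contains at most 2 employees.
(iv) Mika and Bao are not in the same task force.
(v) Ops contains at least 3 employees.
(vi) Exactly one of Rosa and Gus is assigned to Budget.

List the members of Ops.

Ops = {Bao, Eitan, Rosa}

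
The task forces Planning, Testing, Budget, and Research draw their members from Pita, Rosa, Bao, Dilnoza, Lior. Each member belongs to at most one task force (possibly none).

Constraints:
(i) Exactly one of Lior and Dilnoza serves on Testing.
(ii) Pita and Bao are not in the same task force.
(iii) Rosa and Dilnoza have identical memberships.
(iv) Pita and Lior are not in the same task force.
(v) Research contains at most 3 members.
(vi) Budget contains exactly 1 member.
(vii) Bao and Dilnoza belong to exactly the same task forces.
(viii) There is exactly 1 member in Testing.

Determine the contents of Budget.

Budget = {Pita}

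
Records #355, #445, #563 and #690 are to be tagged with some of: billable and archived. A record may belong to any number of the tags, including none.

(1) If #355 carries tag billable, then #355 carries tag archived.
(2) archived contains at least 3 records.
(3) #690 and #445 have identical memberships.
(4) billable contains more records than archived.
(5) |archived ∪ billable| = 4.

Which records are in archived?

archived = {#355, #445, #690}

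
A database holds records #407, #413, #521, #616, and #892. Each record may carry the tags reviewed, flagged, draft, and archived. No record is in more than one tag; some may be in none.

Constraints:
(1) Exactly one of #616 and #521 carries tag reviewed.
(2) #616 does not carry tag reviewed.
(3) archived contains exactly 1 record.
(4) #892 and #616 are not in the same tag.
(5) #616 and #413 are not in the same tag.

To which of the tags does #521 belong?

#521: reviewed

From (2): #616 ∉ reviewed.
(1) (exactly one): #521 ∈ reviewed.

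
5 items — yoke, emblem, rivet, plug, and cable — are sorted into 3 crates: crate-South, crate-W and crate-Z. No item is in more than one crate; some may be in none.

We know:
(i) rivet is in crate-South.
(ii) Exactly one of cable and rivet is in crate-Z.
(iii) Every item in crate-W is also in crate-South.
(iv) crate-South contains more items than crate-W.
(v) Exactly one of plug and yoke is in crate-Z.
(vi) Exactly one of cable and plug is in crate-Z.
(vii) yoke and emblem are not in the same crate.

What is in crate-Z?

From (i): rivet ∈ crate-South.
(ii) (exactly one): cable ∈ crate-Z.
(vi) (exactly one): plug ∉ crate-Z.
(v) (exactly one): yoke ∈ crate-Z.
(vii): emblem ∉ crate-Z.

crate-Z = {cable, yoke}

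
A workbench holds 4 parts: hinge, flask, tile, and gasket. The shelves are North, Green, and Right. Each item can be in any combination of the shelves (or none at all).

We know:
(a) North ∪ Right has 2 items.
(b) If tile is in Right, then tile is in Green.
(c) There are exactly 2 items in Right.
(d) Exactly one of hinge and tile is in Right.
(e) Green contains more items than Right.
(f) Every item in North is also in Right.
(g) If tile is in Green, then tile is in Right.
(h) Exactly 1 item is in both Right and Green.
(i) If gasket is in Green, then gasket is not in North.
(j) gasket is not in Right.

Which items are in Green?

Green = {gasket, hinge, tile}

From (j): gasket ∉ Right.
(f) contrapositive: gasket ∉ North.
Suppose hinge ∉ Green: no assignment then satisfies all the clues, so hinge ∈ Green.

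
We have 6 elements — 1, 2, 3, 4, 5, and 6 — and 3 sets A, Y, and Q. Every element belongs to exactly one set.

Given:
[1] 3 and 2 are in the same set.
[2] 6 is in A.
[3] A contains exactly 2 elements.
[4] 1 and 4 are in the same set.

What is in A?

A = {5, 6}

From (2): 6 ∈ A.
Suppose 1 ∈ A: no assignment then satisfies all the clues, so 1 ∉ A.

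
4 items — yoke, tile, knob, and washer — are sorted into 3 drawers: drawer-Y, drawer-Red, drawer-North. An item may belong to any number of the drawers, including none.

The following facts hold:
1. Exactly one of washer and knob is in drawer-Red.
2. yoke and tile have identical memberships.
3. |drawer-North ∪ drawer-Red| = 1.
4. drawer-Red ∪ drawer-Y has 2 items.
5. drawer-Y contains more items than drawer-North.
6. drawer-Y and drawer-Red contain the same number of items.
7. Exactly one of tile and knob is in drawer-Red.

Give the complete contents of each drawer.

drawer-Y = {washer}; drawer-Red = {knob}; drawer-North = {}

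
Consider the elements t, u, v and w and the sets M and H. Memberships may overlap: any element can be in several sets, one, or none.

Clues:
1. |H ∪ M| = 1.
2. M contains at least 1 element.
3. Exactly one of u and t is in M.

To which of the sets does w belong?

w: none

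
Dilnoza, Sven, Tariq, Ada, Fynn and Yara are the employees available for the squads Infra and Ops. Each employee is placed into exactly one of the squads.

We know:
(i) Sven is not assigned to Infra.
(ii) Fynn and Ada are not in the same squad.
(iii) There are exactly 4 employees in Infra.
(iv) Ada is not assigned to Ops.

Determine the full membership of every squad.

From (i): Sven ∉ Infra.
From (iv): Ada ∉ Ops.
Only one squad left: Sven ∈ Ops.
Only one squad left: Ada ∈ Infra.
(ii): Fynn ∉ Infra.
(iii): only 4 candidates remain for Infra, so all are in.
Only one squad left: Fynn ∈ Ops.

Infra = {Ada, Dilnoza, Tariq, Yara}; Ops = {Fynn, Sven}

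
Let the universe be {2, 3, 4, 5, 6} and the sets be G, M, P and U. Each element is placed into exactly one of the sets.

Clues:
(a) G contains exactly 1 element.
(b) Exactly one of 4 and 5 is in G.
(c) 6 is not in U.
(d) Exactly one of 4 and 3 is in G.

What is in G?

G = {4}

From (c): 6 ∉ U.
Suppose 2 ∈ G: no assignment then satisfies all the clues, so 2 ∉ G.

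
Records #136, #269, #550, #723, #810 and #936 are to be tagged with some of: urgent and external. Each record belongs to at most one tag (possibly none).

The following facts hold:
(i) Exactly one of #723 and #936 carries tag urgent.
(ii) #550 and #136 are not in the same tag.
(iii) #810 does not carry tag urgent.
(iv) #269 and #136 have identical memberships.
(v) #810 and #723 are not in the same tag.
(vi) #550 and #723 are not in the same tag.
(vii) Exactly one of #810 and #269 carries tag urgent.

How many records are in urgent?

3

From (iii): #810 ∉ urgent.
(vii) (exactly one): #269 ∈ urgent.
(iv): #136 matches #269: #136 ∈ urgent.
(ii): #550 ∉ urgent.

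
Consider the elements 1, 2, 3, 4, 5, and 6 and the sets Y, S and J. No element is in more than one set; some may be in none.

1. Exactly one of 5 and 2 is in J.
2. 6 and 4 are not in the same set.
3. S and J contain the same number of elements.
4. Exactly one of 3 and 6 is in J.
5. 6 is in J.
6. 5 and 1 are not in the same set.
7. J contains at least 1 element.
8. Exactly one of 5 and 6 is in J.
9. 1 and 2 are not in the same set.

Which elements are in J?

From (5): 6 ∈ J.
(2): 4 ∉ J.
(4) (exactly one): 3 ∉ J.
(8) (exactly one): 5 ∉ J.
(1) (exactly one): 2 ∈ J.
(9): 1 ∉ J.

J = {2, 6}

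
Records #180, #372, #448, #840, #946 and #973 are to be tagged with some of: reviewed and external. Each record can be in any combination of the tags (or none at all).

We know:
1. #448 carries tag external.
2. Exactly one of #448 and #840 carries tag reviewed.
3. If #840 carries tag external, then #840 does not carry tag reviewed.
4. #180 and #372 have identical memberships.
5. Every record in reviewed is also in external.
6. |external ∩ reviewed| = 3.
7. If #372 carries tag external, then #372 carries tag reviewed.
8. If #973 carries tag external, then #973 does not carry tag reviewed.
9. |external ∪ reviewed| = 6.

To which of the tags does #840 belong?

#840: external

From (1): #448 ∈ external.
Suppose #840 ∈ reviewed: no assignment then satisfies all the clues, so #840 ∉ reviewed.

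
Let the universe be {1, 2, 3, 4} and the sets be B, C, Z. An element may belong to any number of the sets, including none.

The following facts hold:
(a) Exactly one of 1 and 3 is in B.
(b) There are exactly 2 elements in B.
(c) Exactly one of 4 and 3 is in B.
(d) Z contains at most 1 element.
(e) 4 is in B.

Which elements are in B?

B = {1, 4}

From (e): 4 ∈ B.
(c) (exactly one): 3 ∉ B.
(a) (exactly one): 1 ∈ B.
(b): B already has 2, so the rest are out.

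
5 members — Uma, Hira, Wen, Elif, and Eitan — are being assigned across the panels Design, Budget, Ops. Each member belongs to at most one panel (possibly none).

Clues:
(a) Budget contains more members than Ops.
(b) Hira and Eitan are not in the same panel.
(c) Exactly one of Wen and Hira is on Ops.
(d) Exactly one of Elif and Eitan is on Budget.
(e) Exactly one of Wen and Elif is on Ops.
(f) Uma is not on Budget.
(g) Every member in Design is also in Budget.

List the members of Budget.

Budget = {Elif, Hira}

From (f): Uma ∉ Budget.
(g) contrapositive: Uma ∉ Design.
Suppose Hira ∉ Budget: no assignment then satisfies all the clues, so Hira ∈ Budget.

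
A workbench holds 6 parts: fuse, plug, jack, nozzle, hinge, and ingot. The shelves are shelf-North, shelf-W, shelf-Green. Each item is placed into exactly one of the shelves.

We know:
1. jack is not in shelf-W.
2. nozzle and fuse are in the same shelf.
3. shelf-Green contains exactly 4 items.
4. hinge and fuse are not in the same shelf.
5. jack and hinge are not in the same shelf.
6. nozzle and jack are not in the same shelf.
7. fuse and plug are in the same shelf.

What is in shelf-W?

From (1): jack ∉ shelf-W.
Suppose fuse ∈ shelf-W: no assignment then satisfies all the clues, so fuse ∉ shelf-W.

shelf-W = {hinge}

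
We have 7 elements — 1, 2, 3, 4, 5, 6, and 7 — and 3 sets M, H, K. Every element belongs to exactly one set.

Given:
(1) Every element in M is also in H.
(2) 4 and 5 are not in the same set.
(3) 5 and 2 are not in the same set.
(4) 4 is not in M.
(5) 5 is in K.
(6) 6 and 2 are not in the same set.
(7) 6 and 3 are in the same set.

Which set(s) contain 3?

3: K

From (4): 4 ∉ M.
From (5): 5 ∈ K.
(2): 4 ∉ K.
(3): 2 ∉ K.
Only one set left: 4 ∈ H.
Suppose 3 ∈ M: no assignment then satisfies all the clues, so 3 ∉ M.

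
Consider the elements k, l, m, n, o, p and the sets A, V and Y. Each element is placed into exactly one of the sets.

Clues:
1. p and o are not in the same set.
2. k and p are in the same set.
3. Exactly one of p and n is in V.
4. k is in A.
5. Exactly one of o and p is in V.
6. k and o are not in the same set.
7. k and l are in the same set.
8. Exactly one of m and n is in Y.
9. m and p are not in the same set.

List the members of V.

V = {n, o}

From (4): k ∈ A.
(2): p matches k: p ∈ A.
(3) (exactly one): n ∈ V.
(5) (exactly one): o ∈ V.
(7): l matches k: l ∈ A.
(8) (exactly one): m ∈ Y.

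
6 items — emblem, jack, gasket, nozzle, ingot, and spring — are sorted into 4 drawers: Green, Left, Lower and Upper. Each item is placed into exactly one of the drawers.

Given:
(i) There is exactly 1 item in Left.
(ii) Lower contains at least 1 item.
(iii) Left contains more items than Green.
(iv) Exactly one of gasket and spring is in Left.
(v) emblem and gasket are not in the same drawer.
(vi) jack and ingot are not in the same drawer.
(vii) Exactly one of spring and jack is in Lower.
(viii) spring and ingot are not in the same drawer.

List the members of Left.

Left = {spring}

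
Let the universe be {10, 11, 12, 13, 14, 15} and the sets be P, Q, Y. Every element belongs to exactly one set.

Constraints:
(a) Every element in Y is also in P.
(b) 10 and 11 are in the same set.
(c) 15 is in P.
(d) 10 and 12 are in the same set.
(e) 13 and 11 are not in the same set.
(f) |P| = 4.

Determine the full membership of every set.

P = {10, 11, 12, 15}; Q = {13, 14}; Y = {}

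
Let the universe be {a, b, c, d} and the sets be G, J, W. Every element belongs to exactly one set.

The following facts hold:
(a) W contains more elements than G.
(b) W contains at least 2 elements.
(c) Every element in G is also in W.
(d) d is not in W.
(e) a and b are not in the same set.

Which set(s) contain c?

From (d): d ∉ W.
(c) contrapositive: d ∉ G.
Only one set left: d ∈ J.
Suppose c ∈ G: no assignment then satisfies all the clues, so c ∉ G.

c: W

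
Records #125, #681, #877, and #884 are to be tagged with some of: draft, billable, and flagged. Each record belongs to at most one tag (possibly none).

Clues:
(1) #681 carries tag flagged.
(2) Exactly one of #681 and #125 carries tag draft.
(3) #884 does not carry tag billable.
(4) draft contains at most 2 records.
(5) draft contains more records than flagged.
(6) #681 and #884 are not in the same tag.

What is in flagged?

flagged = {#681}

From (1): #681 ∈ flagged.
From (3): #884 ∉ billable.
(2) (exactly one): #125 ∈ draft.
(6): #884 ∉ flagged.
Suppose #877 ∈ flagged: no assignment then satisfies all the clues, so #877 ∉ flagged.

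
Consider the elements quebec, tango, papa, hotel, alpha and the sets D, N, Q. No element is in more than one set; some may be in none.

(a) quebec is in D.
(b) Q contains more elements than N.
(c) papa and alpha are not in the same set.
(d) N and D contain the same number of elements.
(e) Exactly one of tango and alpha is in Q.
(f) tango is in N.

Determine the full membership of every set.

D = {quebec}; N = {tango}; Q = {alpha, hotel}

From (a): quebec ∈ D.
From (f): tango ∈ N.
(e) (exactly one): alpha ∈ Q.
(c): papa ∉ Q.
Suppose papa ∈ D: no assignment then satisfies all the clues, so papa ∉ D.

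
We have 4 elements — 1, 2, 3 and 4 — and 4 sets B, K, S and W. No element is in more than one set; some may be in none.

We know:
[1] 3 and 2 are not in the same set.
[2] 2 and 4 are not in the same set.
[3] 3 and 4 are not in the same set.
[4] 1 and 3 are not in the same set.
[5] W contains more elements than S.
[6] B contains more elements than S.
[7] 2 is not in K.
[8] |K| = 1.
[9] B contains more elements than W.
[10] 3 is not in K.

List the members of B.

B = {1, 2}

From (7): 2 ∉ K.
From (10): 3 ∉ K.
Suppose 1 ∉ B: no assignment then satisfies all the clues, so 1 ∈ B.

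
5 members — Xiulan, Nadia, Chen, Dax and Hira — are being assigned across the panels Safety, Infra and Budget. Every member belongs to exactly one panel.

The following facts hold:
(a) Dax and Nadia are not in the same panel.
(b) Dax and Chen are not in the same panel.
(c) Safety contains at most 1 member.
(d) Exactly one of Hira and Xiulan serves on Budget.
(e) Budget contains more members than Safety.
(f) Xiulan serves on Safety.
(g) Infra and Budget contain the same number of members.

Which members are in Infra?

Infra = {Chen, Nadia}

From (f): Xiulan ∈ Safety.
(c): Safety already has 1, so the rest are out.
(d) (exactly one): Hira ∈ Budget.
Suppose Nadia ∉ Infra: no assignment then satisfies all the clues, so Nadia ∈ Infra.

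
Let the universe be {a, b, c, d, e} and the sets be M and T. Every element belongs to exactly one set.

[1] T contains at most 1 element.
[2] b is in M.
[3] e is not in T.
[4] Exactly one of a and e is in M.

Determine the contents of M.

From (2): b ∈ M.
From (3): e ∉ T.
Only one set left: e ∈ M.
(4) (exactly one): a ∉ M.
Only one set left: a ∈ T.
(1): T already has 1, so the rest are out.
Only one set left: c ∈ M.
Only one set left: d ∈ M.

M = {b, c, d, e}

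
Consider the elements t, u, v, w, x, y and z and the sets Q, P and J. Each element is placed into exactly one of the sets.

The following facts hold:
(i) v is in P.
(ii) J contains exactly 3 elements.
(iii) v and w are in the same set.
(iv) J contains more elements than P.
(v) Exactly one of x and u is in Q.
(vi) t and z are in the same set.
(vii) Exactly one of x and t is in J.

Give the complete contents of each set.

Q = {x, y}; P = {v, w}; J = {t, u, z}

From (i): v ∈ P.
(iii): w matches v: w ∉ Q.
(iii): w matches v: w ∈ P.
Suppose t ∈ Q: no assignment then satisfies all the clues, so t ∉ Q.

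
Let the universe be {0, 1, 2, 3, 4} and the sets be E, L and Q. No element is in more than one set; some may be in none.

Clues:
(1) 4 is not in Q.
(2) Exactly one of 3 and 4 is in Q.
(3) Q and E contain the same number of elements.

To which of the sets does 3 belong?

From (1): 4 ∉ Q.
(2) (exactly one): 3 ∈ Q.

3: Q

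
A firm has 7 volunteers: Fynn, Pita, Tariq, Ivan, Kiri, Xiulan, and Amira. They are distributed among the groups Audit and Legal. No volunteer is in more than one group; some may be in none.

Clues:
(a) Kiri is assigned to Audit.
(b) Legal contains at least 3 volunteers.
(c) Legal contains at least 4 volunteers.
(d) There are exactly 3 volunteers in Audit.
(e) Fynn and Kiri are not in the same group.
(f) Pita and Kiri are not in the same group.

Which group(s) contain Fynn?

Fynn: Legal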